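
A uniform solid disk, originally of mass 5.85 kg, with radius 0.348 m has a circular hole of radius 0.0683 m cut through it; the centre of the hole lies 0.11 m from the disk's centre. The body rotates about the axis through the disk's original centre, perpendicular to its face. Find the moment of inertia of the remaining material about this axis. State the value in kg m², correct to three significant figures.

Unpierced body about its centre: I₀ = (1/2)MR² = (1/2)(5.85)(0.348)² = 0.35423 kg m².
The removed disk has mass m = M·(r/R)² = (5.85)(0.0683/0.348)² = 0.22534 kg (same uniform areal density).
Its moment of inertia about the rotation axis (parallel-axis theorem): I_hole = (1/2)mr² + md² = (1/2)(0.22534)(0.0683)² + (0.22534)(0.11)² = 0.0032522 kg m².
Treating the hole as negative mass, I = I₀ − I_hole = 0.35423 − 0.0032522 = 0.35098 kg m².

0.351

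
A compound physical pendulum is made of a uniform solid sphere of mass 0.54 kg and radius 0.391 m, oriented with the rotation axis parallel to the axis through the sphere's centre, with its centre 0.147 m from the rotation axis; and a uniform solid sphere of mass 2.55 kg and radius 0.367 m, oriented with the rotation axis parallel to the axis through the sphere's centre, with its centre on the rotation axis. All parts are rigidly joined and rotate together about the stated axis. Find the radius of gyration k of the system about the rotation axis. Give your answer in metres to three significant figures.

Solid sphere: I_cm = (2/5)MR² = (2/5)(0.54)(0.391)² = 0.033022 kg·m²; centre at d = 0.147 m, so I = I_cm + Md² gives I = 0.033022 + (0.54)(0.147)² = 0.044691 kg·m².
Solid sphere: I_cm = (2/5)MR² = (2/5)(2.55)(0.367)² = 0.13738 kg·m²; axis through the centre, so I = 0.13738 kg·m².
Total I = 0.18207 kg·m²; total mass M = 3.09 kg.
k = √(I/M) = √(0.18207/3.09) = 0.24274 m.

0.243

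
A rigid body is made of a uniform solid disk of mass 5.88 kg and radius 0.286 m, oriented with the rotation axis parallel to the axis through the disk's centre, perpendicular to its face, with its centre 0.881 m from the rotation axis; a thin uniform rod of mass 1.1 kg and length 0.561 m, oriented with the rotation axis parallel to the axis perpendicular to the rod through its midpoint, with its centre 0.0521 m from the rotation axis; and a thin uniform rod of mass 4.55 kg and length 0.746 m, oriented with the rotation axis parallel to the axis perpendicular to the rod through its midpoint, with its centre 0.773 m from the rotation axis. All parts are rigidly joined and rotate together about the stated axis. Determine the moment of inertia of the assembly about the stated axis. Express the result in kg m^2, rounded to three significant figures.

7.77

Solid disk: I_cm = (1/2)MR² = (1/2)(5.88)(0.286)² = 0.24048 kg m^2; centre at d = 0.881 m, so the parallel axis theorem gives I = 0.24048 + (5.88)(0.881)² = 4.8043 kg m^2.
Thin rod: I_cm = (1/12)ML² = (1/12)(1.1)(0.561)² = 0.028849 kg m^2; centre at d = 0.0521 m, so the parallel axis theorem gives I = 0.028849 + (1.1)(0.0521)² = 0.031835 kg m^2.
Thin rod: I_cm = (1/12)ML² = (1/12)(4.55)(0.746)² = 0.21101 kg m^2; centre at d = 0.773 m, so the parallel axis theorem gives I = 0.21101 + (4.55)(0.773)² = 2.9298 kg m^2.
Total I = 4.8043 + 0.031835 + 2.9298 = 7.7659 kg m^2.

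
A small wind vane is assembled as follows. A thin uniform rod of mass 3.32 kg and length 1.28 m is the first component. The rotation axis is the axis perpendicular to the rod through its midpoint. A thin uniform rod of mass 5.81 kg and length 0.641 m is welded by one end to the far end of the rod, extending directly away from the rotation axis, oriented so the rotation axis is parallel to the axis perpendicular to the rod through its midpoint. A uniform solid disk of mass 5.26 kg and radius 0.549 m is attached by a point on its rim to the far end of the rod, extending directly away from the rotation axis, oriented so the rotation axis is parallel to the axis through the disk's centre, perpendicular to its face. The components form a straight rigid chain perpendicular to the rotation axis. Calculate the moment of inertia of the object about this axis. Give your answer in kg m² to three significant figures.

24.4

Thin rod: I_cm = (1/12)ML² = (1/12)(3.32)(1.28)² = 0.45329 kg m²; axis through the centre, so I = 0.45329 kg m².
Thin rod: I_cm = (1/12)ML² = (1/12)(5.81)(0.641)² = 0.19893 kg m²; centre at d = 0.64 + 0.3205 = 0.9605 m, so I = I_cm + Md² gives I = 0.19893 + (5.81)(0.9605)² = 5.559 kg m².
Solid disk: I_cm = (1/2)MR² = (1/2)(5.26)(0.549)² = 0.79268 kg m²; centre at d = 0.64 + 0.3205 + 0.3205 + 0.549 = 1.83 m, so I = I_cm + Md² gives I = 0.79268 + (5.26)(1.83)² = 18.408 kg m².
Total I = 0.45329 + 5.559 + 18.408 = 24.42 kg m².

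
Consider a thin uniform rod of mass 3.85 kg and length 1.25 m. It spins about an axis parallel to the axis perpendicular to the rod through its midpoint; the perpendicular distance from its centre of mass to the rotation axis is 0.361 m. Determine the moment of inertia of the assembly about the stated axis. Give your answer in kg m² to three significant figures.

1.00

I_cm = (1/12)ML² = (1/12)(3.85)(1.25)² = 0.5013 kg m²; centre at d = 0.361 m, so I = I_cm + Md² gives I = 0.5013 + (3.85)(0.361)² = 1.003 kg m².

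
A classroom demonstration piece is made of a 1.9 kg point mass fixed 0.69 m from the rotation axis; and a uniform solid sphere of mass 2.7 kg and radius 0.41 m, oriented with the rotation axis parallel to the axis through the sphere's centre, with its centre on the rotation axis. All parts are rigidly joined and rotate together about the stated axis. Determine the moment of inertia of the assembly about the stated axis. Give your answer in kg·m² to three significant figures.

1.09

Point mass: I_cm = 0; centre at d = 0.69 m, so I = I_cm + Md² gives I = 0 + (1.9)(0.69)² = 0.90459 kg·m².
Solid sphere: I_cm = (2/5)MR² = (2/5)(2.7)(0.41)² = 0.18155 kg·m²; axis through the centre, so I = 0.18155 kg·m².
Total I = 0.90459 + 0.18155 = 1.0861 kg·m².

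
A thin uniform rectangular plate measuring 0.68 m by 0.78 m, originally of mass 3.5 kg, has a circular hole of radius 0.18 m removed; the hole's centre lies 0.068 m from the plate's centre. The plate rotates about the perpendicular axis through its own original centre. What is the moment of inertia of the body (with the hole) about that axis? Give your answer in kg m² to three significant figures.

0.298

Unpierced body about its centre: I₀ = (1/12)M(a²+b²) = (1/12)(3.5)[(0.68)² + (0.78)²] = 0.31232 kg m².
The removed disk has mass m = M·πr²/(ab) = (3.5)·π(0.18)²/(0.68·0.78) = 0.67168 kg (same uniform areal density).
Its moment of inertia about the rotation axis (parallel-axis theorem): I_hole = (1/2)mr² + md² = (1/2)(0.67168)(0.18)² + (0.67168)(0.068)² = 0.013987 kg m².
Treating the hole as negative mass, I = I₀ − I_hole = 0.31232 − 0.013987 = 0.29833 kg m².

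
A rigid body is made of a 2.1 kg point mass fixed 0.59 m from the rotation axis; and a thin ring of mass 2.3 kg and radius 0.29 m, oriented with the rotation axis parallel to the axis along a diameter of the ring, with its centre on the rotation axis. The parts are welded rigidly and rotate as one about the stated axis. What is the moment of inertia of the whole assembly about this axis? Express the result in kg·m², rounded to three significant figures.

Point mass: I_cm = 0; centre at d = 0.59 m, so the parallel axis theorem gives I = 0 + (2.1)(0.59)² = 0.73101 kg·m².
Thin ring: I_cm = (1/2)MR² = (1/2)(2.3)(0.29)² = 0.096715 kg·m²; axis through the centre, so I = 0.096715 kg·m².
Total I = 0.73101 + 0.096715 = 0.82772 kg·m².

0.828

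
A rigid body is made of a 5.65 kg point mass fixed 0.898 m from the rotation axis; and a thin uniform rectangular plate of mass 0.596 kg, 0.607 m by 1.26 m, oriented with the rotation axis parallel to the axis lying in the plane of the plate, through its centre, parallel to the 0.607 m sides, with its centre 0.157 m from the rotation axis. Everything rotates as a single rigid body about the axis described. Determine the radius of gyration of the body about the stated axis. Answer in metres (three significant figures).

Point mass: I_cm = 0; centre at d = 0.898 m, so I = I_cm + Md² gives I = 0 + (5.65)(0.898)² = 4.5562 kg m².
Rectangular plate: I_cm = (1/12)Mb² = (1/12)(0.596)(1.26)² = 0.078851 kg m²; centre at d = 0.157 m, so I = I_cm + Md² gives I = 0.078851 + (0.596)(0.157)² = 0.093542 kg m².
Total I = 4.6497 kg m²; total mass M = 6.246 kg.
k = √(I/M) = √(4.6497/6.246) = 0.8628 m.

0.863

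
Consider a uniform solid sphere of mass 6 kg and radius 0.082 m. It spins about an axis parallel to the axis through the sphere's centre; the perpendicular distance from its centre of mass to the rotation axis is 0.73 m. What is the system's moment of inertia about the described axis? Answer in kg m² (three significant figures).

I_cm = (2/5)MR² = (2/5)(6)(0.082)² = 0.016138 kg m²; centre at d = 0.73 m, so I = I_cm + Md² gives I = 0.016138 + (6)(0.73)² = 3.2135 kg m².

3.21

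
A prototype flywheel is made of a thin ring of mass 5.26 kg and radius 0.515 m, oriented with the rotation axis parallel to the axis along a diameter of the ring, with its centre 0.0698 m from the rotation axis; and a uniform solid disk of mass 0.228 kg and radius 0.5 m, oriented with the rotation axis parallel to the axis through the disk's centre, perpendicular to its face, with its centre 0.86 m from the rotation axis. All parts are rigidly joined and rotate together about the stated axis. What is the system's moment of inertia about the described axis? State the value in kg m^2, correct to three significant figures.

Thin ring: I_cm = (1/2)MR² = (1/2)(5.26)(0.515)² = 0.69754 kg m^2; centre at d = 0.0698 m, so I = I_cm + Md² gives I = 0.69754 + (5.26)(0.0698)² = 0.72317 kg m^2.
Solid disk: I_cm = (1/2)MR² = (1/2)(0.228)(0.5)² = 0.0285 kg m^2; centre at d = 0.86 m, so I = I_cm + Md² gives I = 0.0285 + (0.228)(0.86)² = 0.19713 kg m^2.
Total I = 0.72317 + 0.19713 = 0.9203 kg m^2.

0.920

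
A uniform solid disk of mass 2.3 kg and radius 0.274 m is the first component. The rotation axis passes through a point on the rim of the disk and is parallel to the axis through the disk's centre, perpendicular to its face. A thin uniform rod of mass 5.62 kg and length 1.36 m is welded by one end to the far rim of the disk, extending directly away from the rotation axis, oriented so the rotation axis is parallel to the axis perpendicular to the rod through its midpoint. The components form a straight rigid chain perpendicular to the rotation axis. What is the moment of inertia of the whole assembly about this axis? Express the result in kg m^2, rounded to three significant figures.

9.60

Solid disk: I_cm = (1/2)MR² = (1/2)(2.3)(0.274)² = 0.086337 kg m^2; centre at d = 0.274 m, so I = I_cm + Md² gives I = 0.086337 + (2.3)(0.274)² = 0.25901 kg m^2.
Thin rod: I_cm = (1/12)ML² = (1/12)(5.62)(1.36)² = 0.86623 kg m^2; centre at d = 0.274 + 0.274 + 0.68 = 1.228 m, so I = I_cm + Md² gives I = 0.86623 + (5.62)(1.228)² = 9.3411 kg m^2.
Total I = 0.25901 + 9.3411 = 9.6001 kg m^2.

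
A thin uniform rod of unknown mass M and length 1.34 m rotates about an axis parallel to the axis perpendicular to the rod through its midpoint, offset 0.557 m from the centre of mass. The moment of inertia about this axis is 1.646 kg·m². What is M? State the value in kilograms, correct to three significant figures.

I = I_cm + Md² = (1/12)ML² + Md² = M·[0.0833333·(1.34)² + (0.557)²] = M·0.45988.
So M = 1.646 / 0.45988 = 3.5792 kg.

3.58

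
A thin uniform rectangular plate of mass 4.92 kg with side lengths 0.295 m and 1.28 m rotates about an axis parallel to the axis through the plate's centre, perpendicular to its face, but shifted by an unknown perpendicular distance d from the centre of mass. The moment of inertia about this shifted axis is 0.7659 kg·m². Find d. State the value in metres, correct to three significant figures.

0.109

About the centre-of-mass axis, I_cm = (1/12)M(a²+b²) = (1/12)(4.92)[(0.295)² + (1.28)²] = 0.70742 kg·m².
Parallel axis theorem: I = I_cm + Md², so Md² = 0.7659 − 0.70742 = 0.058476 kg·m².
d = √(0.058476 / 4.92) = 0.10902 m.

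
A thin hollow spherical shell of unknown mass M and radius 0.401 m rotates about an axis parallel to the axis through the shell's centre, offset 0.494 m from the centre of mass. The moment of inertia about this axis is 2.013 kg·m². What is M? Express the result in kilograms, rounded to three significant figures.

I = I_cm + Md² = (2/3)MR² + Md² = M·[0.666667·(0.401)² + (0.494)²] = M·0.35124.
So M = 2.013 / 0.35124 = 5.7312 kg.

5.73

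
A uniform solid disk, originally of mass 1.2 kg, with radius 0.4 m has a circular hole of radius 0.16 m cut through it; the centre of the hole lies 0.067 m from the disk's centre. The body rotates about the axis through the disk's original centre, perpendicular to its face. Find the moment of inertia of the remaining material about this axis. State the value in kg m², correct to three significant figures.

0.0927

Unpierced body about its centre: I₀ = (1/2)MR² = (1/2)(1.2)(0.4)² = 0.096 kg m².
The removed disk has mass m = M·(r/R)² = (1.2)(0.16/0.4)² = 0.192 kg (same uniform areal density).
Its moment of inertia about the rotation axis (parallel-axis theorem): I_hole = (1/2)mr² + md² = (1/2)(0.192)(0.16)² + (0.192)(0.067)² = 0.0033195 kg m².
Treating the hole as negative mass, I = I₀ − I_hole = 0.096 − 0.0033195 = 0.092681 kg m².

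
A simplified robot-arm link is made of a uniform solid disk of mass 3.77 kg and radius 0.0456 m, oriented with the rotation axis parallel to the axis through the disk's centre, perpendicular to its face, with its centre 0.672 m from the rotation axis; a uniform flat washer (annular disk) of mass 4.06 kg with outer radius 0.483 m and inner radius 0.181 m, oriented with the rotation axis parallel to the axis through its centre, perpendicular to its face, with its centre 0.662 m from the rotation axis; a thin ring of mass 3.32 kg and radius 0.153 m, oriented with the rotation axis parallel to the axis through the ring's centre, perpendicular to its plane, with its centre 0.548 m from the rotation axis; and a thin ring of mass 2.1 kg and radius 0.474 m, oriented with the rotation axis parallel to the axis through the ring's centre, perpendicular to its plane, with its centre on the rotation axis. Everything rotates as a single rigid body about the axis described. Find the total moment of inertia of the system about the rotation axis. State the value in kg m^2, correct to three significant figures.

5.57

Solid disk: I_cm = (1/2)MR² = (1/2)(3.77)(0.0456)² = 0.0039196 kg m^2; centre at d = 0.672 m, so the parallel axis theorem gives I = 0.0039196 + (3.77)(0.672)² = 1.7064 kg m^2.
Annular disk: I_cm = (1/2)M(R²+r²) = (1/2)(4.06)[(0.483)² + (0.181)²] = 0.54008 kg m^2; centre at d = 0.662 m, so the parallel axis theorem gives I = 0.54008 + (4.06)(0.662)² = 2.3194 kg m^2.
Thin ring: I_cm = MR² = (3.32)(0.153)² = 0.077718 kg m^2; centre at d = 0.548 m, so the parallel axis theorem gives I = 0.077718 + (3.32)(0.548)² = 1.0747 kg m^2.
Thin ring: I_cm = MR² = (2.1)(0.474)² = 0.47182 kg m^2; axis through the centre, so I = 0.47182 kg m^2.
Total I = 1.7064 + 2.3194 + 1.0747 + 0.47182 = 5.5723 kg m^2.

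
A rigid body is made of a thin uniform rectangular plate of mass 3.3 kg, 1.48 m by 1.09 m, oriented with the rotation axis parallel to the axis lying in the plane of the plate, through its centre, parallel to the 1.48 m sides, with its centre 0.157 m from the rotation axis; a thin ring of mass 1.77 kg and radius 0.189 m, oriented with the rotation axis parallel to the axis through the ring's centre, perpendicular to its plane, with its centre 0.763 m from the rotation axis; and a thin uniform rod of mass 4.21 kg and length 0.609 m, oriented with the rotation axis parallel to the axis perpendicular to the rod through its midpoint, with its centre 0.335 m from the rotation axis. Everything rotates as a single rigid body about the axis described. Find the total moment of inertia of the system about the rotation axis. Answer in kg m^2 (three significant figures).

2.10

Rectangular plate: I_cm = (1/12)Mb² = (1/12)(3.3)(1.09)² = 0.32673 kg m^2; centre at d = 0.157 m, so the parallel axis theorem gives I = 0.32673 + (3.3)(0.157)² = 0.40807 kg m^2.
Thin ring: I_cm = MR² = (1.77)(0.189)² = 0.063226 kg m^2; centre at d = 0.763 m, so the parallel axis theorem gives I = 0.063226 + (1.77)(0.763)² = 1.0937 kg m^2.
Thin rod: I_cm = (1/12)ML² = (1/12)(4.21)(0.609)² = 0.13012 kg m^2; centre at d = 0.335 m, so the parallel axis theorem gives I = 0.13012 + (4.21)(0.335)² = 0.60258 kg m^2.
Total I = 0.40807 + 1.0937 + 0.60258 = 2.1043 kg m^2.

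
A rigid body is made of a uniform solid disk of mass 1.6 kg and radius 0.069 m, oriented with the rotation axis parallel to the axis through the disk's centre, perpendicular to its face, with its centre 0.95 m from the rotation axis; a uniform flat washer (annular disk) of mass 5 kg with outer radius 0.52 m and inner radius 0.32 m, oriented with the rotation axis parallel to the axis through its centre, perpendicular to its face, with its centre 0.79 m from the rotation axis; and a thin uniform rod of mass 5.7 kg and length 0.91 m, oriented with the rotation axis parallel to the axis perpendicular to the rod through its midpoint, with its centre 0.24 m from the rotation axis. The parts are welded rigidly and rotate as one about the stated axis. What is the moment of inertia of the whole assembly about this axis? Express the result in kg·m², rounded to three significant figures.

6.22

Solid disk: I_cm = (1/2)MR² = (1/2)(1.6)(0.069)² = 0.0038088 kg·m²; centre at d = 0.95 m, so I = I_cm + Md² gives I = 0.0038088 + (1.6)(0.95)² = 1.4478 kg·m².
Annular disk: I_cm = (1/2)M(R²+r²) = (1/2)(5)[(0.52)² + (0.32)²] = 0.932 kg·m²; centre at d = 0.79 m, so I = I_cm + Md² gives I = 0.932 + (5)(0.79)² = 4.0525 kg·m².
Thin rod: I_cm = (1/12)ML² = (1/12)(5.7)(0.91)² = 0.39335 kg·m²; centre at d = 0.24 m, so I = I_cm + Md² gives I = 0.39335 + (5.7)(0.24)² = 0.72167 kg·m².
Total I = 1.4478 + 4.0525 + 0.72167 = 6.222 kg·m².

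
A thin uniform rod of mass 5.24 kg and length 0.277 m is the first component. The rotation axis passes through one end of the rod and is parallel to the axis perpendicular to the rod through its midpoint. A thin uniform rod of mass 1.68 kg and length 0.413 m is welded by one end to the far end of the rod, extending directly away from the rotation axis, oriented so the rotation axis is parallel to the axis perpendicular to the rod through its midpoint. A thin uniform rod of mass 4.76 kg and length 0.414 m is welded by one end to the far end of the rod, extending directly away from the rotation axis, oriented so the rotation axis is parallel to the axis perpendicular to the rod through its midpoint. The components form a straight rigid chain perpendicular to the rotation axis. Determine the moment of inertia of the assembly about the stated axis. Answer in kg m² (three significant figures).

4.45

Thin rod: I_cm = (1/12)ML² = (1/12)(5.24)(0.277)² = 0.033505 kg m²; centre at d = 0.1385 m, so I = I_cm + Md² gives I = 0.033505 + (5.24)(0.1385)² = 0.13402 kg m².
Thin rod: I_cm = (1/12)ML² = (1/12)(1.68)(0.413)² = 0.02388 kg m²; centre at d = 0.1385 + 0.1385 + 0.2065 = 0.4835 m, so I = I_cm + Md² gives I = 0.02388 + (1.68)(0.4835)² = 0.41662 kg m².
Thin rod: I_cm = (1/12)ML² = (1/12)(4.76)(0.414)² = 0.067987 kg m²; centre at d = 0.1385 + 0.1385 + 0.2065 + 0.2065 + 0.207 = 0.897 m, so I = I_cm + Md² gives I = 0.067987 + (4.76)(0.897)² = 3.8979 kg m².
Total I = 0.13402 + 0.41662 + 3.8979 = 4.4486 kg m².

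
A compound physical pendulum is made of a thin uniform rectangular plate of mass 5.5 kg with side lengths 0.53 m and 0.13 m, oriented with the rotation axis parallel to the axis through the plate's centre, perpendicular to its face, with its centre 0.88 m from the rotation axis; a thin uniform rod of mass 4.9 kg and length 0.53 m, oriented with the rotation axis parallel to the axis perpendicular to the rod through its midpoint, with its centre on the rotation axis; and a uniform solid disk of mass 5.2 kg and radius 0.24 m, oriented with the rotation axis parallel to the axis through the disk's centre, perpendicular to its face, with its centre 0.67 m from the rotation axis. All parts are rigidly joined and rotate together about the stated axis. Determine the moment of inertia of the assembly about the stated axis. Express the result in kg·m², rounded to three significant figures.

Rectangular plate: I_cm = (1/12)M(a²+b²) = (1/12)(5.5)[(0.53)² + (0.13)²] = 0.13649 kg·m²; centre at d = 0.88 m, so the parallel axis theorem gives I = 0.13649 + (5.5)(0.88)² = 4.3957 kg·m².
Thin rod: I_cm = (1/12)ML² = (1/12)(4.9)(0.53)² = 0.1147 kg·m²; axis through the centre, so I = 0.1147 kg·m².
Solid disk: I_cm = (1/2)MR² = (1/2)(5.2)(0.24)² = 0.14976 kg·m²; centre at d = 0.67 m, so the parallel axis theorem gives I = 0.14976 + (5.2)(0.67)² = 2.484 kg·m².
Total I = 4.3957 + 0.1147 + 2.484 = 6.9944 kg·m².

6.99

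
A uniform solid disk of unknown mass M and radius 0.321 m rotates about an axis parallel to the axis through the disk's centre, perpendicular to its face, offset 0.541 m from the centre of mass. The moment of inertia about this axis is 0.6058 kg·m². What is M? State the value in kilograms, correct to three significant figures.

1.76

I = I_cm + Md² = (1/2)MR² + Md² = M·[0.5·(0.321)² + (0.541)²] = M·0.3442.
So M = 0.6058 / 0.3442 = 1.76 kg.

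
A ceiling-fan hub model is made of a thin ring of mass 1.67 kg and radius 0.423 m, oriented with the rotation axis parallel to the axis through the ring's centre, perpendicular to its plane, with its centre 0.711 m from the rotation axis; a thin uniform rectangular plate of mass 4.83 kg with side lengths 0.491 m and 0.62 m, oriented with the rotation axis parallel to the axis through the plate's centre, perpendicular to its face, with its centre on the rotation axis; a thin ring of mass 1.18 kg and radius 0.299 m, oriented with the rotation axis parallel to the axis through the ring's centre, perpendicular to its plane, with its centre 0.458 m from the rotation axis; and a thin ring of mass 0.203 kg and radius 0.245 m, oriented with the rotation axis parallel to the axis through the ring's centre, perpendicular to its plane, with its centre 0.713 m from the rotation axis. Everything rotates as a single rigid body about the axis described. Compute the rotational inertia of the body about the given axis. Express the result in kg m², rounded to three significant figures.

1.86

Thin ring: I_cm = MR² = (1.67)(0.423)² = 0.29881 kg m²; centre at d = 0.711 m, so the parallel axis theorem gives I = 0.29881 + (1.67)(0.711)² = 1.143 kg m².
Rectangular plate: I_cm = (1/12)M(a²+b²) = (1/12)(4.83)[(0.491)² + (0.62)²] = 0.25176 kg m²; axis through the centre, so I = 0.25176 kg m².
Thin ring: I_cm = MR² = (1.18)(0.299)² = 0.10549 kg m²; centre at d = 0.458 m, so the parallel axis theorem gives I = 0.10549 + (1.18)(0.458)² = 0.35301 kg m².
Thin ring: I_cm = MR² = (0.203)(0.245)² = 0.012185 kg m²; centre at d = 0.713 m, so the parallel axis theorem gives I = 0.012185 + (0.203)(0.713)² = 0.11538 kg m².
Total I = 1.143 + 0.25176 + 0.35301 + 0.11538 = 1.8632 kg m².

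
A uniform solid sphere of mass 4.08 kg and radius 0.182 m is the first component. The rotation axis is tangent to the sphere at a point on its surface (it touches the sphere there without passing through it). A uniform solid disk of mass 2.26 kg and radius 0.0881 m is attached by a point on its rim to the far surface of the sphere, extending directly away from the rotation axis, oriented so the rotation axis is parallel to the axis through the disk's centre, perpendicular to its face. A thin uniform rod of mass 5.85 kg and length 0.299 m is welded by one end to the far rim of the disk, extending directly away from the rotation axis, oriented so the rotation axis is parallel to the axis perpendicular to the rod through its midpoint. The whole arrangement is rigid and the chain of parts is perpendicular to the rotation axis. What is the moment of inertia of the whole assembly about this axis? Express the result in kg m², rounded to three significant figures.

3.49

Solid sphere: I_cm = (2/5)MR² = (2/5)(4.08)(0.182)² = 0.054058 kg m²; centre at d = 0.182 m, so the parallel axis theorem gives I = 0.054058 + (4.08)(0.182)² = 0.1892 kg m².
Solid disk: I_cm = (1/2)MR² = (1/2)(2.26)(0.0881)² = 0.0087706 kg m²; centre at d = 0.182 + 0.182 + 0.0881 = 0.4521 m, so the parallel axis theorem gives I = 0.0087706 + (2.26)(0.4521)² = 0.4707 kg m².
Thin rod: I_cm = (1/12)ML² = (1/12)(5.85)(0.299)² = 0.043583 kg m²; centre at d = 0.182 + 0.182 + 0.0881 + 0.0881 + 0.1495 = 0.6897 m, so the parallel axis theorem gives I = 0.043583 + (5.85)(0.6897)² = 2.8263 kg m².
Total I = 0.1892 + 0.4707 + 2.8263 = 3.4863 kg m².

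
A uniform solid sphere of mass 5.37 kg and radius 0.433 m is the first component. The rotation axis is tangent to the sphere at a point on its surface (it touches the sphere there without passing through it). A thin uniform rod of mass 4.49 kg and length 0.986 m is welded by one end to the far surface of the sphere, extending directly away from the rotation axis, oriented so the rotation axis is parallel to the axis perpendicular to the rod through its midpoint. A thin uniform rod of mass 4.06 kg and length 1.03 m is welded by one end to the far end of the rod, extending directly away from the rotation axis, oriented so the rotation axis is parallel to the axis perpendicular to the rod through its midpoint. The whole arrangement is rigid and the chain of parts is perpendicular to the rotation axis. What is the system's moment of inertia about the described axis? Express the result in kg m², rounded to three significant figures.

Solid sphere: I_cm = (2/5)MR² = (2/5)(5.37)(0.433)² = 0.40273 kg m²; centre at d = 0.433 m, so I = I_cm + Md² gives I = 0.40273 + (5.37)(0.433)² = 1.4095 kg m².
Thin rod: I_cm = (1/12)ML² = (1/12)(4.49)(0.986)² = 0.36376 kg m²; centre at d = 0.433 + 0.433 + 0.493 = 1.359 m, so I = I_cm + Md² gives I = 0.36376 + (4.49)(1.359)² = 8.6563 kg m².
Thin rod: I_cm = (1/12)ML² = (1/12)(4.06)(1.03)² = 0.35894 kg m²; centre at d = 0.433 + 0.433 + 0.493 + 0.493 + 0.515 = 2.367 m, so I = I_cm + Md² gives I = 0.35894 + (4.06)(2.367)² = 23.106 kg m².
Total I = 1.4095 + 8.6563 + 23.106 = 33.172 kg m².

33.2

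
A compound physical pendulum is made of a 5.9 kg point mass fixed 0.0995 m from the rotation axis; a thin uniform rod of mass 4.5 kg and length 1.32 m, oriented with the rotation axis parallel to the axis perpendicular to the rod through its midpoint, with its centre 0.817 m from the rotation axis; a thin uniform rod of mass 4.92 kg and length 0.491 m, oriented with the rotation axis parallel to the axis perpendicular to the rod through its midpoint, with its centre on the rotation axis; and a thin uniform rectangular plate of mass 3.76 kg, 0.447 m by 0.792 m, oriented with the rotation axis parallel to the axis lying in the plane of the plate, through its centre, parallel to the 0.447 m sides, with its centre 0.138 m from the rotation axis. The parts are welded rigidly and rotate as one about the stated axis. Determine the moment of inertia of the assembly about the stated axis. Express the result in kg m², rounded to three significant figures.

4.08

Point mass: I_cm = 0; centre at d = 0.0995 m, so I = I_cm + Md² gives I = 0 + (5.9)(0.0995)² = 0.058411 kg m².
Thin rod: I_cm = (1/12)ML² = (1/12)(4.5)(1.32)² = 0.6534 kg m²; centre at d = 0.817 m, so I = I_cm + Md² gives I = 0.6534 + (4.5)(0.817)² = 3.6571 kg m².
Thin rod: I_cm = (1/12)ML² = (1/12)(4.92)(0.491)² = 0.098843 kg m²; axis through the centre, so I = 0.098843 kg m².
Rectangular plate: I_cm = (1/12)Mb² = (1/12)(3.76)(0.792)² = 0.19654 kg m²; centre at d = 0.138 m, so I = I_cm + Md² gives I = 0.19654 + (3.76)(0.138)² = 0.26815 kg m².
Total I = 0.058411 + 3.6571 + 0.098843 + 0.26815 = 4.0825 kg m².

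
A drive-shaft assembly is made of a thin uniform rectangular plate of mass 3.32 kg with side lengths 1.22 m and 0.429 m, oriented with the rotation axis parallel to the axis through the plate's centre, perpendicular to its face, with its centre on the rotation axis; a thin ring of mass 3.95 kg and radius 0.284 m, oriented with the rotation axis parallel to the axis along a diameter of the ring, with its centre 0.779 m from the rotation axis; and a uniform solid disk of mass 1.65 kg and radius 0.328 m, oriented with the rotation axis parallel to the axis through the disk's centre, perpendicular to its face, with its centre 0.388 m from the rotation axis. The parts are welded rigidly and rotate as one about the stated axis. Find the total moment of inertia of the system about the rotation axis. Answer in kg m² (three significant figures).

Rectangular plate: I_cm = (1/12)M(a²+b²) = (1/12)(3.32)[(1.22)² + (0.429)²] = 0.46271 kg m²; axis through the centre, so I = 0.46271 kg m².
Thin ring: I_cm = (1/2)MR² = (1/2)(3.95)(0.284)² = 0.1593 kg m²; centre at d = 0.779 m, so I = I_cm + Md² gives I = 0.1593 + (3.95)(0.779)² = 2.5563 kg m².
Solid disk: I_cm = (1/2)MR² = (1/2)(1.65)(0.328)² = 0.088757 kg m²; centre at d = 0.388 m, so I = I_cm + Md² gives I = 0.088757 + (1.65)(0.388)² = 0.33715 kg m².
Total I = 0.46271 + 2.5563 + 0.33715 = 3.3562 kg m².

3.36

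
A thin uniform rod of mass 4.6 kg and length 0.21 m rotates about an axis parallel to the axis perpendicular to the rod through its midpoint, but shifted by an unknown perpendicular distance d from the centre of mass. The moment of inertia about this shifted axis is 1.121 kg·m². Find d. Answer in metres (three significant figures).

0.490

About the centre-of-mass axis, I_cm = (1/12)ML² = (1/12)(4.6)(0.21)² = 0.016905 kg·m².
Parallel axis theorem: I = I_cm + Md², so Md² = 1.121 − 0.016905 = 1.1041 kg·m².
d = √(1.1041 / 4.6) = 0.48992 m.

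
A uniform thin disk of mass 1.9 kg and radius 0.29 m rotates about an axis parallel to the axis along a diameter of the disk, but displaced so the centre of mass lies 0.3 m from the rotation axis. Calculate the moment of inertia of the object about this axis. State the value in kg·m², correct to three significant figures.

0.211

I_cm = (1/4)MR² = (1/4)(1.9)(0.29)² = 0.039947 kg·m²; centre at d = 0.3 m, so the parallel axis theorem gives I = 0.039947 + (1.9)(0.3)² = 0.21095 kg·m².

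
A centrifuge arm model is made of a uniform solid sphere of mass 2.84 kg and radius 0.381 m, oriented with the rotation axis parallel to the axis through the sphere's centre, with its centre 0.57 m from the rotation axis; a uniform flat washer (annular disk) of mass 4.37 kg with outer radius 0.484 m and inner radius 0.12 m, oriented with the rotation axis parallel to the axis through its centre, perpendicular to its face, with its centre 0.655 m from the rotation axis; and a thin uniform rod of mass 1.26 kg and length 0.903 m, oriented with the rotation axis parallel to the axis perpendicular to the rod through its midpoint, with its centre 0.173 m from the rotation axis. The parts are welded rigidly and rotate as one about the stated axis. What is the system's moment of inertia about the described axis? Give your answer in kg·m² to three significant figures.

Solid sphere: I_cm = (2/5)MR² = (2/5)(2.84)(0.381)² = 0.1649 kg·m²; centre at d = 0.57 m, so the parallel axis theorem gives I = 0.1649 + (2.84)(0.57)² = 1.0876 kg·m².
Annular disk: I_cm = (1/2)M(R²+r²) = (1/2)(4.37)[(0.484)² + (0.12)²] = 0.54331 kg·m²; centre at d = 0.655 m, so the parallel axis theorem gives I = 0.54331 + (4.37)(0.655)² = 2.4182 kg·m².
Thin rod: I_cm = (1/12)ML² = (1/12)(1.26)(0.903)² = 0.085618 kg·m²; centre at d = 0.173 m, so the parallel axis theorem gives I = 0.085618 + (1.26)(0.173)² = 0.12333 kg·m².
Total I = 1.0876 + 2.4182 + 0.12333 = 3.6291 kg·m².

3.63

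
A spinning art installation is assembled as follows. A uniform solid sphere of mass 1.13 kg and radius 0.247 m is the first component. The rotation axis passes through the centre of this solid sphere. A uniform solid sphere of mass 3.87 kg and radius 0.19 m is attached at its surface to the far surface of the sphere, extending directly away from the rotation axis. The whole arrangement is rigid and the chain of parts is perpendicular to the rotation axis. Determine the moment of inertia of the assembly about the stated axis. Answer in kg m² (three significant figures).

Solid sphere: I_cm = (2/5)MR² = (2/5)(1.13)(0.247)² = 0.027576 kg m²; axis through the centre, so I = 0.027576 kg m².
Solid sphere: I_cm = (2/5)MR² = (2/5)(3.87)(0.19)² = 0.055883 kg m²; centre at d = 0.247 + 0.19 = 0.437 m, so I = I_cm + Md² gives I = 0.055883 + (3.87)(0.437)² = 0.79493 kg m².
Total I = 0.027576 + 0.79493 = 0.82251 kg m².

0.823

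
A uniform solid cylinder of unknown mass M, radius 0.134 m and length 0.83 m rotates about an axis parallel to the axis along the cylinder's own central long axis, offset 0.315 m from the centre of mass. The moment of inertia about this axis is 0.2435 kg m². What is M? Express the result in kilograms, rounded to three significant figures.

2.25

I = I_cm + Md² = (1/2)MR² + Md² = M·[0.5·(0.134)² + (0.315)²] = M·0.1082.
So M = 0.2435 / 0.1082 = 2.2504 kg.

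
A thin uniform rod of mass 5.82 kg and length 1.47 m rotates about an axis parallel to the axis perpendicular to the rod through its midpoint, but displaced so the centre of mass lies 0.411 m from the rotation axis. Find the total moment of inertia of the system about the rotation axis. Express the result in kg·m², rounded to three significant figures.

I_cm = (1/12)ML² = (1/12)(5.82)(1.47)² = 1.048 kg·m²; centre at d = 0.411 m, so I = I_cm + Md² gives I = 1.048 + (5.82)(0.411)² = 2.0312 kg·m².

2.03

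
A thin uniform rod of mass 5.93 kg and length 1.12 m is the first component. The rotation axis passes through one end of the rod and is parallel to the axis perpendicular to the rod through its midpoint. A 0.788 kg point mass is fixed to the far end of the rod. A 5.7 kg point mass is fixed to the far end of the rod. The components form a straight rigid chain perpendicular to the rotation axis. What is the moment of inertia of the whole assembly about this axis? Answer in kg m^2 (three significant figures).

Thin rod: I_cm = (1/12)ML² = (1/12)(5.93)(1.12)² = 0.61988 kg m^2; centre at d = 0.56 m, so the parallel axis theorem gives I = 0.61988 + (5.93)(0.56)² = 2.4795 kg m^2.
Point mass: I_cm = 0; centre at d = 0.56 + 0.56 = 1.12 m, so the parallel axis theorem gives I = 0 + (0.788)(1.12)² = 0.98847 kg m^2.
Point mass: I_cm = 0; centre at d = 0.56 + 0.56 = 1.12 m, so the parallel axis theorem gives I = 0 + (5.7)(1.12)² = 7.1501 kg m^2.
Total I = 2.4795 + 0.98847 + 7.1501 = 10.618 kg m^2.

10.6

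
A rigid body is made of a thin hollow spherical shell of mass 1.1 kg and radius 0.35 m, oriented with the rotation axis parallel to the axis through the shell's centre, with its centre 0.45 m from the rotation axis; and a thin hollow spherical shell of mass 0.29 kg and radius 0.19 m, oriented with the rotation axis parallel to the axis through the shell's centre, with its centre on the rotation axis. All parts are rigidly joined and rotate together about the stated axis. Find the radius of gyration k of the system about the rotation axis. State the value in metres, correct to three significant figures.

Spherical shell: I_cm = (2/3)MR² = (2/3)(1.1)(0.35)² = 0.089833 kg m²; centre at d = 0.45 m, so I = I_cm + Md² gives I = 0.089833 + (1.1)(0.45)² = 0.31258 kg m².
Spherical shell: I_cm = (2/3)MR² = (2/3)(0.29)(0.19)² = 0.0069793 kg m²; axis through the centre, so I = 0.0069793 kg m².
Total I = 0.31956 kg m²; total mass M = 1.39 kg.
k = √(I/M) = √(0.31956/1.39) = 0.47948 m.

0.479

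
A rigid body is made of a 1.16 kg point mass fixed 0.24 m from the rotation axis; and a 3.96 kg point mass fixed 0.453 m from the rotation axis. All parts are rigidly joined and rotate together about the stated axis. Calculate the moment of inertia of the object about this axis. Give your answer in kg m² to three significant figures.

Point mass: I_cm = 0; centre at d = 0.24 m, so I = I_cm + Md² gives I = 0 + (1.16)(0.24)² = 0.066816 kg m².
Point mass: I_cm = 0; centre at d = 0.453 m, so I = I_cm + Md² gives I = 0 + (3.96)(0.453)² = 0.81263 kg m².
Total I = 0.066816 + 0.81263 = 0.87944 kg m².

0.879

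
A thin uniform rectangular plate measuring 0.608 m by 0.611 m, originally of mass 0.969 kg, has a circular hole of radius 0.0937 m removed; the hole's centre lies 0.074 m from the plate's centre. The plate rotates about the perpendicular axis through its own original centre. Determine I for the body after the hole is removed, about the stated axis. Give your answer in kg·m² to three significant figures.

0.0593

Unpierced body about its centre: I₀ = (1/12)M(a²+b²) = (1/12)(0.969)[(0.608)² + (0.611)²] = 0.059996 kg·m².
The removed disk has mass m = M·πr²/(ab) = (0.969)·π(0.0937)²/(0.608·0.611) = 0.071946 kg (same uniform areal density).
Its moment of inertia about the rotation axis (parallel-axis theorem): I_hole = (1/2)mr² + md² = (1/2)(0.071946)(0.0937)² + (0.071946)(0.074)² = 0.00070981 kg·m².
Treating the hole as negative mass, I = I₀ − I_hole = 0.059996 − 0.00070981 = 0.059286 kg·m².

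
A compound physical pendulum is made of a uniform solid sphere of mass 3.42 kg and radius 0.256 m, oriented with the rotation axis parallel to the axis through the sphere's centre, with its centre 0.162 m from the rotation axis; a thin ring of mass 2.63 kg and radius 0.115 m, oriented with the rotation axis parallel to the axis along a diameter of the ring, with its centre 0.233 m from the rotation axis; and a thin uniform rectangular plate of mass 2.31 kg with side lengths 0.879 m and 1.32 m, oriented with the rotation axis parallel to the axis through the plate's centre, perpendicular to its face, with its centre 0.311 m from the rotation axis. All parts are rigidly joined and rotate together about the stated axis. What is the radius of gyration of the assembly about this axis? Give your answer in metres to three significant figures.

Solid sphere: I_cm = (2/5)MR² = (2/5)(3.42)(0.256)² = 0.089653 kg m^2; centre at d = 0.162 m, so the parallel axis theorem gives I = 0.089653 + (3.42)(0.162)² = 0.17941 kg m^2.
Thin ring: I_cm = (1/2)MR² = (1/2)(2.63)(0.115)² = 0.017391 kg m^2; centre at d = 0.233 m, so the parallel axis theorem gives I = 0.017391 + (2.63)(0.233)² = 0.16017 kg m^2.
Rectangular plate: I_cm = (1/12)M(a²+b²) = (1/12)(2.31)[(0.879)² + (1.32)²] = 0.48415 kg m^2; centre at d = 0.311 m, so the parallel axis theorem gives I = 0.48415 + (2.31)(0.311)² = 0.70757 kg m^2.
Total I = 1.0471 kg m^2; total mass M = 8.36 kg.
k = √(I/M) = √(1.0471/8.36) = 0.35392 m.

0.354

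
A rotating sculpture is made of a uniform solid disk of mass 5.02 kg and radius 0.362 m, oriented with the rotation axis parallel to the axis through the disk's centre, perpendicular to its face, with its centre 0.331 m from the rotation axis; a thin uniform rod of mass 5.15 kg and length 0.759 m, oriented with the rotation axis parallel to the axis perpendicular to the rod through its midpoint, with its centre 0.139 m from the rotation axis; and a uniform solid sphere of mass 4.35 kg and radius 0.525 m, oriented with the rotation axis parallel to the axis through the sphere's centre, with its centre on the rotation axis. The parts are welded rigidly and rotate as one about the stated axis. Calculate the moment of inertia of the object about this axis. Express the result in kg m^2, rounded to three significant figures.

1.71

Solid disk: I_cm = (1/2)MR² = (1/2)(5.02)(0.362)² = 0.32892 kg m^2; centre at d = 0.331 m, so the parallel axis theorem gives I = 0.32892 + (5.02)(0.331)² = 0.87892 kg m^2.
Thin rod: I_cm = (1/12)ML² = (1/12)(5.15)(0.759)² = 0.24723 kg m^2; centre at d = 0.139 m, so the parallel axis theorem gives I = 0.24723 + (5.15)(0.139)² = 0.34674 kg m^2.
Solid sphere: I_cm = (2/5)MR² = (2/5)(4.35)(0.525)² = 0.47959 kg m^2; axis through the centre, so I = 0.47959 kg m^2.
Total I = 0.87892 + 0.34674 + 0.47959 = 1.7052 kg m^2.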